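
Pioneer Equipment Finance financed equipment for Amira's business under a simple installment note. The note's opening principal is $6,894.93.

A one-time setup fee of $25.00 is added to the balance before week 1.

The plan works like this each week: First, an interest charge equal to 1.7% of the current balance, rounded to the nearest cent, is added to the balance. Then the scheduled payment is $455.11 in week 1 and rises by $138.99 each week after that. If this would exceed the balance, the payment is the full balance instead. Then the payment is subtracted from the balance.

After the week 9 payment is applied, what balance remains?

# | Opening | Interest | Payment | End bal
1 | $6,919.93 | $117.64 | $455.11 | $6,582.46
2 | $6,582.46 | $111.90 | $594.10 | $6,100.26
3 | $6,100.26 | $103.70 | $733.09 | $5,470.87
4 | $5,470.87 | $93.00 | $872.08 | $4,691.79
5 | $4,691.79 | $79.76 | $1,011.07 | $3,760.48
6 | $3,760.48 | $63.93 | $1,150.06 | $2,674.35
7 | $2,674.35 | $45.46 | $1,289.05 | $1,430.76
8 | $1,430.76 | $24.32 | $1,428.04 | $27.04
9 | $27.04 | $0.46 | $27.50 | $0.00

$0.00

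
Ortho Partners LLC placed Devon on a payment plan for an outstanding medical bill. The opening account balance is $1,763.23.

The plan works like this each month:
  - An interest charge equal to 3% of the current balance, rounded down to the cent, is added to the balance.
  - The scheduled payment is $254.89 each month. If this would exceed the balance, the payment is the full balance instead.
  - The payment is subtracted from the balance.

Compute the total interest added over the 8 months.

$242.88

# | Opening | Interest | Payment | End bal
1 | $1,763.23 | $52.89 | $254.89 | $1,561.23
2 | $1,561.23 | $46.83 | $254.89 | $1,353.17
3 | $1,353.17 | $40.59 | $254.89 | $1,138.87
4 | $1,138.87 | $34.16 | $254.89 | $918.14
5 | $918.14 | $27.54 | $254.89 | $690.79
6 | $690.79 | $20.72 | $254.89 | $456.62
7 | $456.62 | $13.69 | $254.89 | $215.42
8 | $215.42 | $6.46 | $221.88 | $0.00
Total interest: $52.89 + $46.83 + $40.59 + $34.16 + $27.54 + $20.72 + $13.69 + $6.46 = $242.88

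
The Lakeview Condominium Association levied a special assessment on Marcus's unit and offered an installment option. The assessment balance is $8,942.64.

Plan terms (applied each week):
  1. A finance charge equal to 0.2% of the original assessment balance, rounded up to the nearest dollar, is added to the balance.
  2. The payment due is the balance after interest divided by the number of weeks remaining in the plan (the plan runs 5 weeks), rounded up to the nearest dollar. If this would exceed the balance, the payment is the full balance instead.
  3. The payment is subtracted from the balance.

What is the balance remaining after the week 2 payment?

$5,388.64

Week 1: $8,942.64 +$18.00 interest = $8,960.64; pay $1,793.00 → $7,167.64
Week 2: $7,167.64 +$18.00 interest = $7,185.64; pay $1,797.00 → $5,388.64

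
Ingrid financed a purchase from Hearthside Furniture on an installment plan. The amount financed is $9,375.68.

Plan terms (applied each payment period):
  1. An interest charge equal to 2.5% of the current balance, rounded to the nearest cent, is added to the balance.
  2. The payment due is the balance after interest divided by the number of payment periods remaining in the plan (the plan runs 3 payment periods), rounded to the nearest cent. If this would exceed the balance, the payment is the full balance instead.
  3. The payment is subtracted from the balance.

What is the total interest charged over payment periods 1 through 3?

# | Opening | Interest | Payment | End bal
1 | $9,375.68 | $234.39 | $3,203.36 | $6,406.71
2 | $6,406.71 | $160.17 | $3,283.44 | $3,283.44
3 | $3,283.44 | $82.09 | $3,365.53 | $0.00
Total interest: $234.39 + $160.17 + $82.09 = $476.65

$476.65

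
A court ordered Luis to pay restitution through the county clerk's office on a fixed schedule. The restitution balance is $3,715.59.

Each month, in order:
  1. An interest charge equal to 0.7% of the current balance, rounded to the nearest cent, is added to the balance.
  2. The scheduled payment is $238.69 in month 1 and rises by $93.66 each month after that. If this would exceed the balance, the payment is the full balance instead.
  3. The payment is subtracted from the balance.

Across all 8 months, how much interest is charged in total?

$128.77

Month 1: opening $3,715.59; interest $26.01 → $3,741.60; payment $238.69; balance $3,502.91
Month 2: opening $3,502.91; interest $24.52 → $3,527.43; payment $332.35; balance $3,195.08
Month 3: opening $3,195.08; interest $22.37 → $3,217.45; payment $426.01; balance $2,791.44
Month 4: opening $2,791.44; interest $19.54 → $2,810.98; payment $519.67; balance $2,291.31
Month 5: opening $2,291.31; interest $16.04 → $2,307.35; payment $613.33; balance $1,694.02
Month 6: opening $1,694.02; interest $11.86 → $1,705.88; payment $706.99; balance $998.89
Month 7: opening $998.89; interest $6.99 → $1,005.88; payment $800.65; balance $205.23
Month 8: opening $205.23; interest $1.44 → $206.67; payment $206.67; balance $0.00
Total interest: $26.01 + $24.52 + $22.37 + $19.54 + $16.04 + $11.86 + $6.99 + $1.44 = $128.77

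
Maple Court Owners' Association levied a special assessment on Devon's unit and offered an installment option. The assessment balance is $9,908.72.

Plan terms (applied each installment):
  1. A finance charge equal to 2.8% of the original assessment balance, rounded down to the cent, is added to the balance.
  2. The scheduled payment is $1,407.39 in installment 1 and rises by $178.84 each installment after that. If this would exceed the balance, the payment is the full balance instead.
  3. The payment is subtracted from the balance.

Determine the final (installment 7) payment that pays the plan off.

# | Opening | Interest | Payment | End bal
1 | $9,908.72 | $277.44 | $1,407.39 | $8,778.77
2 | $8,778.77 | $277.44 | $1,586.23 | $7,469.98
3 | $7,469.98 | $277.44 | $1,765.07 | $5,982.35
4 | $5,982.35 | $277.44 | $1,943.91 | $4,315.88
5 | $4,315.88 | $277.44 | $2,122.75 | $2,470.57
6 | $2,470.57 | $277.44 | $2,301.59 | $446.42
7 | $446.42 | $277.44 | $723.86 | $0.00

$723.86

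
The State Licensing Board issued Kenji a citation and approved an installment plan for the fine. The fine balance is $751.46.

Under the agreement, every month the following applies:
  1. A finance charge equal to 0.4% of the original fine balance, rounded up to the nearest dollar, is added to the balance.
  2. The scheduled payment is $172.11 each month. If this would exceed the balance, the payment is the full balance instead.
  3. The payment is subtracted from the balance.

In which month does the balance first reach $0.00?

5

Month 1: opening $751.46; interest $4.00 → $755.46; payment $172.11; balance $583.35
Month 2: opening $583.35; interest $4.00 → $587.35; payment $172.11; balance $415.24
Month 3: opening $415.24; interest $4.00 → $419.24; payment $172.11; balance $247.13
Month 4: opening $247.13; interest $4.00 → $251.13; payment $172.11; balance $79.02
Month 5: opening $79.02; interest $4.00 → $83.02; payment $83.02; balance $0.00
Balance reaches $0.00 in month 5.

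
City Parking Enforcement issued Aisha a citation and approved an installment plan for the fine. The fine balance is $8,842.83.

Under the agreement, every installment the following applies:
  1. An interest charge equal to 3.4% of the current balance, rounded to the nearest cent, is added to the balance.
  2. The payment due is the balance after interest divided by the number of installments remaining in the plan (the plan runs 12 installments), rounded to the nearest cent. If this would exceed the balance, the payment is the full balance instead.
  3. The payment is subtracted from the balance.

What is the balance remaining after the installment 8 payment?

$3,851.54

# | Opening | Interest | Payment | End bal
1 | $8,842.83 | $300.66 | $761.96 | $8,381.53
2 | $8,381.53 | $284.97 | $787.86 | $7,878.64
3 | $7,878.64 | $267.87 | $814.65 | $7,331.86
4 | $7,331.86 | $249.28 | $842.35 | $6,738.79
5 | $6,738.79 | $229.12 | $870.99 | $6,096.92
6 | $6,096.92 | $207.30 | $900.60 | $5,403.62
7 | $5,403.62 | $183.72 | $931.22 | $4,656.12
8 | $4,656.12 | $158.31 | $962.89 | $3,851.54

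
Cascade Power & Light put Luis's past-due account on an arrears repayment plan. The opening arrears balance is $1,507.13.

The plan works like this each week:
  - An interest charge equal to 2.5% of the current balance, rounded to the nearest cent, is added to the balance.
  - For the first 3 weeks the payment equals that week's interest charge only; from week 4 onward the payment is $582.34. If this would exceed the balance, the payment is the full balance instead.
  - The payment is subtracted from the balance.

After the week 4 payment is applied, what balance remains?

$962.47

Week 1: $1,507.13 +$37.68 interest = $1,544.81; pay $37.68 → $1,507.13
Week 2: $1,507.13 +$37.68 interest = $1,544.81; pay $37.68 → $1,507.13
Week 3: $1,507.13 +$37.68 interest = $1,544.81; pay $37.68 → $1,507.13
Week 4: $1,507.13 +$37.68 interest = $1,544.81; pay $582.34 → $962.47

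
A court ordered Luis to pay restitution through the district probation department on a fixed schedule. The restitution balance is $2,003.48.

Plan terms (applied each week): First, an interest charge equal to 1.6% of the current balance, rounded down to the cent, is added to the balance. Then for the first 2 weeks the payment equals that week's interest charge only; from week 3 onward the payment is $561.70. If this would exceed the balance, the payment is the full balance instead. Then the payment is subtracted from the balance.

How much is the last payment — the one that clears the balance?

Week 1: opening $2,003.48; interest $32.05 → $2,035.53; payment $32.05; balance $2,003.48
Week 2: opening $2,003.48; interest $32.05 → $2,035.53; payment $32.05; balance $2,003.48
Week 3: opening $2,003.48; interest $32.05 → $2,035.53; payment $561.70; balance $1,473.83
Week 4: opening $1,473.83; interest $23.58 → $1,497.41; payment $561.70; balance $935.71
Week 5: opening $935.71; interest $14.97 → $950.68; payment $561.70; balance $388.98
Week 6: opening $388.98; interest $6.22 → $395.20; payment $395.20; balance $0.00

$395.20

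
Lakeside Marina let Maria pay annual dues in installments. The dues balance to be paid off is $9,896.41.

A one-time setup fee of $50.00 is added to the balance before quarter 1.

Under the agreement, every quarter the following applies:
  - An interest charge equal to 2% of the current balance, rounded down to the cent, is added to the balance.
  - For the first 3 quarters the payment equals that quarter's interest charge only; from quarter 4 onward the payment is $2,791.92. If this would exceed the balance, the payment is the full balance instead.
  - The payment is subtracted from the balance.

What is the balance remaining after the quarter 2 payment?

$9,946.41

# | Opening | Interest | Payment | End bal
1 | $9,946.41 | $198.92 | $198.92 | $9,946.41
2 | $9,946.41 | $198.92 | $198.92 | $9,946.41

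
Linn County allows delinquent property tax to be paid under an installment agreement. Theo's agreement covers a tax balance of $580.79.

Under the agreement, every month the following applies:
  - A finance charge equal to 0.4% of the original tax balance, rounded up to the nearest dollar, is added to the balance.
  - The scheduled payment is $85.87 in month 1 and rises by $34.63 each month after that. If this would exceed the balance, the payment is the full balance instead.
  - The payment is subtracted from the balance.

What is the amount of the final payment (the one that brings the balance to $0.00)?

# | Opening | Interest | Payment | End bal
1 | $580.79 | $3.00 | $85.87 | $497.92
2 | $497.92 | $3.00 | $120.50 | $380.42
3 | $380.42 | $3.00 | $155.13 | $228.29
4 | $228.29 | $3.00 | $189.76 | $41.53
5 | $41.53 | $3.00 | $44.53 | $0.00

$44.53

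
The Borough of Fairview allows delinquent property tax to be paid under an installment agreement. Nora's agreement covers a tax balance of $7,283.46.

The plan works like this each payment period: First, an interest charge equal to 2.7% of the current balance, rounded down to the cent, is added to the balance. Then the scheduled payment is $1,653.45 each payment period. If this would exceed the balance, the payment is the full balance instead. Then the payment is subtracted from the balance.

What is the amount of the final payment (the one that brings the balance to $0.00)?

$1,248.80

Payment period 1: opening $7,283.46; interest $196.65 → $7,480.11; payment $1,653.45; balance $5,826.66
Payment period 2: opening $5,826.66; interest $157.31 → $5,983.97; payment $1,653.45; balance $4,330.52
Payment period 3: opening $4,330.52; interest $116.92 → $4,447.44; payment $1,653.45; balance $2,793.99
Payment period 4: opening $2,793.99; interest $75.43 → $2,869.42; payment $1,653.45; balance $1,215.97
Payment period 5: opening $1,215.97; interest $32.83 → $1,248.80; payment $1,248.80; balance $0.00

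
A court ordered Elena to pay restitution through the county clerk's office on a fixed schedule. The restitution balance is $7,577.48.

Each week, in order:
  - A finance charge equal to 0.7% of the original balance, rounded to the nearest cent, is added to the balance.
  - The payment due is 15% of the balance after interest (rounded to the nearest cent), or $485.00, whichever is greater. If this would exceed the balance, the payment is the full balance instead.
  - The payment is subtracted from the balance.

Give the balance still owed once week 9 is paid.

$1,749.16

Week 1: opening $7,577.48; interest $53.04 → $7,630.52; payment $1,144.58; balance $6,485.94
Week 2: opening $6,485.94; interest $53.04 → $6,538.98; payment $980.85; balance $5,558.13
Week 3: opening $5,558.13; interest $53.04 → $5,611.17; payment $841.68; balance $4,769.49
Week 4: opening $4,769.49; interest $53.04 → $4,822.53; payment $723.38; balance $4,099.15
Week 5: opening $4,099.15; interest $53.04 → $4,152.19; payment $622.83; balance $3,529.36
Week 6: opening $3,529.36; interest $53.04 → $3,582.40; payment $537.36; balance $3,045.04
Week 7: opening $3,045.04; interest $53.04 → $3,098.08; payment $485.00; balance $2,613.08
Week 8: opening $2,613.08; interest $53.04 → $2,666.12; payment $485.00; balance $2,181.12
Week 9: opening $2,181.12; interest $53.04 → $2,234.16; payment $485.00; balance $1,749.16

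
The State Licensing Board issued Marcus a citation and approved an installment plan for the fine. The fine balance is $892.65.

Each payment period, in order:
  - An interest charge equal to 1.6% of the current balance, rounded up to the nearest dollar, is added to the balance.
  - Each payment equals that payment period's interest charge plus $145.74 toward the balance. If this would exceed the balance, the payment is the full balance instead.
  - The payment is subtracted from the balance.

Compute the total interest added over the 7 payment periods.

Payment period 1: $892.65 +$15.00 interest = $907.65; pay $160.74 → $746.91
Payment period 2: $746.91 +$12.00 interest = $758.91; pay $157.74 → $601.17
Payment period 3: $601.17 +$10.00 interest = $611.17; pay $155.74 → $455.43
Payment period 4: $455.43 +$8.00 interest = $463.43; pay $153.74 → $309.69
Payment period 5: $309.69 +$5.00 interest = $314.69; pay $150.74 → $163.95
Payment period 6: $163.95 +$3.00 interest = $166.95; pay $148.74 → $18.21
Payment period 7: $18.21 +$1.00 interest = $19.21; pay $19.21 → $0.00
Total interest: $15.00 + $12.00 + $10.00 + $8.00 + $5.00 + $3.00 + $1.00 = $54.00

$54.00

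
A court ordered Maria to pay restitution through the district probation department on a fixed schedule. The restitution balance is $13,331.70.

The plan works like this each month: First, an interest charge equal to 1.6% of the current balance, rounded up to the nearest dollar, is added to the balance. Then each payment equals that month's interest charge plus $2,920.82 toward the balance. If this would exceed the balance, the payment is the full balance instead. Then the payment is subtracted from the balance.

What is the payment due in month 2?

Month 1: $13,331.70 +$214.00 interest = $13,545.70; pay $3,134.82 → $10,410.88
Month 2: $10,410.88 +$167.00 interest = $10,577.88; pay $3,087.82 → $7,490.06

$3,087.82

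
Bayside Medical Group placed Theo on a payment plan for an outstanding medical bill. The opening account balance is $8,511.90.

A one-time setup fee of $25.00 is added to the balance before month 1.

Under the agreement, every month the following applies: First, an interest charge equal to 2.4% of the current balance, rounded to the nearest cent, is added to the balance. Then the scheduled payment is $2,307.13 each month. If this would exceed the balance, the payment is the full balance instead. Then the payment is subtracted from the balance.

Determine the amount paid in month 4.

Month 1: opening $8,536.90; interest $204.89 → $8,741.79; payment $2,307.13; balance $6,434.66
Month 2: opening $6,434.66; interest $154.43 → $6,589.09; payment $2,307.13; balance $4,281.96
Month 3: opening $4,281.96; interest $102.77 → $4,384.73; payment $2,307.13; balance $2,077.60
Month 4: opening $2,077.60; interest $49.86 → $2,127.46; payment $2,127.46; balance $0.00

$2,127.46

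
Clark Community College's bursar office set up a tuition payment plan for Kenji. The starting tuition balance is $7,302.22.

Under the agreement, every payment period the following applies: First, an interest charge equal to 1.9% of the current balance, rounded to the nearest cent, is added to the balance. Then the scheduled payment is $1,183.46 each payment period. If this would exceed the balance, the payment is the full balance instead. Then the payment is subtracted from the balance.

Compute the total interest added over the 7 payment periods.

Payment period 1: opening $7,302.22; interest $138.74 → $7,440.96; payment $1,183.46; balance $6,257.50
Payment period 2: opening $6,257.50; interest $118.89 → $6,376.39; payment $1,183.46; balance $5,192.93
Payment period 3: opening $5,192.93; interest $98.67 → $5,291.60; payment $1,183.46; balance $4,108.14
Payment period 4: opening $4,108.14; interest $78.05 → $4,186.19; payment $1,183.46; balance $3,002.73
Payment period 5: opening $3,002.73; interest $57.05 → $3,059.78; payment $1,183.46; balance $1,876.32
Payment period 6: opening $1,876.32; interest $35.65 → $1,911.97; payment $1,183.46; balance $728.51
Payment period 7: opening $728.51; interest $13.84 → $742.35; payment $742.35; balance $0.00
Total interest: $138.74 + $118.89 + $98.67 + $78.05 + $57.05 + $35.65 + $13.84 = $540.89

$540.89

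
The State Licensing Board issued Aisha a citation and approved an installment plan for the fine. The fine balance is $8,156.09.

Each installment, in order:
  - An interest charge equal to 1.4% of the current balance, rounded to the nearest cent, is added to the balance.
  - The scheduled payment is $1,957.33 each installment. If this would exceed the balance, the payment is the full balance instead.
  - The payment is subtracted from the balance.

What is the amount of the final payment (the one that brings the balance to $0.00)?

$636.02

Installment 1: $8,156.09 +$114.19 interest = $8,270.28; pay $1,957.33 → $6,312.95
Installment 2: $6,312.95 +$88.38 interest = $6,401.33; pay $1,957.33 → $4,444.00
Installment 3: $4,444.00 +$62.22 interest = $4,506.22; pay $1,957.33 → $2,548.89
Installment 4: $2,548.89 +$35.68 interest = $2,584.57; pay $1,957.33 → $627.24
Installment 5: $627.24 +$8.78 interest = $636.02; pay $636.02 → $0.00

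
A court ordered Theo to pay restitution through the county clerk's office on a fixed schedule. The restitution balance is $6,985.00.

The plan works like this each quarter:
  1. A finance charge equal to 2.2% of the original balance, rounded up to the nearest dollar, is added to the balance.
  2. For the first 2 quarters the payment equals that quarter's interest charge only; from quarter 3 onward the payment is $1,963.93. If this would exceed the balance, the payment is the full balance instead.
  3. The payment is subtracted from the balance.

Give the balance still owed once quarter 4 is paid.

$3,365.14

Quarter 1: $6,985.00 +$154.00 interest = $7,139.00; pay $154.00 → $6,985.00
Quarter 2: $6,985.00 +$154.00 interest = $7,139.00; pay $154.00 → $6,985.00
Quarter 3: $6,985.00 +$154.00 interest = $7,139.00; pay $1,963.93 → $5,175.07
Quarter 4: $5,175.07 +$154.00 interest = $5,329.07; pay $1,963.93 → $3,365.14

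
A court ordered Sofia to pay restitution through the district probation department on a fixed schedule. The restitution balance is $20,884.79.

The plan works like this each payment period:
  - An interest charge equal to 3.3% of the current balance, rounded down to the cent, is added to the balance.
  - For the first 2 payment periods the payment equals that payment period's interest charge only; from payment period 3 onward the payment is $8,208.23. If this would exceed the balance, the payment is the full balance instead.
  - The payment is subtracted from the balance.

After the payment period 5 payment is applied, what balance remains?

# | Opening | Interest | Payment | End bal
1 | $20,884.79 | $689.19 | $689.19 | $20,884.79
2 | $20,884.79 | $689.19 | $689.19 | $20,884.79
3 | $20,884.79 | $689.19 | $8,208.23 | $13,365.75
4 | $13,365.75 | $441.06 | $8,208.23 | $5,598.58
5 | $5,598.58 | $184.75 | $5,783.33 | $0.00

$0.00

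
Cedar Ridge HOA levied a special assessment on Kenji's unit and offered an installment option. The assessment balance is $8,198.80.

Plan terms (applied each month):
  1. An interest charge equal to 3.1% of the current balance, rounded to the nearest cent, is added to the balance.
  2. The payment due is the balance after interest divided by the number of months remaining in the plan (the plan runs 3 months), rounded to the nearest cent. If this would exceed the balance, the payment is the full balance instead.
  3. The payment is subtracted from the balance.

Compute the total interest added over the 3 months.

Month 1: opening $8,198.80; interest $254.16 → $8,452.96; payment $2,817.65; balance $5,635.31
Month 2: opening $5,635.31; interest $174.69 → $5,810.00; payment $2,905.00; balance $2,905.00
Month 3: opening $2,905.00; interest $90.06 → $2,995.06; payment $2,995.06; balance $0.00
Total interest: $254.16 + $174.69 + $90.06 = $518.91

$518.91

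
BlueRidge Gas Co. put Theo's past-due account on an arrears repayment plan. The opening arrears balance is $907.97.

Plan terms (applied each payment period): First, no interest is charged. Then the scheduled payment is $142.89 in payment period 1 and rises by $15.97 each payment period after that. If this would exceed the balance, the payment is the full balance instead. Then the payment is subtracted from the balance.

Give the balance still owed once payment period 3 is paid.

$431.39

Payment period 1: opening $907.97; payment $142.89; balance $765.08
Payment period 2: opening $765.08; payment $158.86; balance $606.22
Payment period 3: opening $606.22; payment $174.83; balance $431.39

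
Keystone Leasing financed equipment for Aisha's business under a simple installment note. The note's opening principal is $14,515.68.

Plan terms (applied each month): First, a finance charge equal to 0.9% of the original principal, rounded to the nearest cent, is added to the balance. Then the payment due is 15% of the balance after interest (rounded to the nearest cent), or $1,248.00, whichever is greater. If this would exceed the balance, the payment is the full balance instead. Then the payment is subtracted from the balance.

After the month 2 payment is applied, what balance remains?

Month 1: $14,515.68 +$130.64 interest = $14,646.32; pay $2,196.95 → $12,449.37
Month 2: $12,449.37 +$130.64 interest = $12,580.01; pay $1,887.00 → $10,693.01

$10,693.01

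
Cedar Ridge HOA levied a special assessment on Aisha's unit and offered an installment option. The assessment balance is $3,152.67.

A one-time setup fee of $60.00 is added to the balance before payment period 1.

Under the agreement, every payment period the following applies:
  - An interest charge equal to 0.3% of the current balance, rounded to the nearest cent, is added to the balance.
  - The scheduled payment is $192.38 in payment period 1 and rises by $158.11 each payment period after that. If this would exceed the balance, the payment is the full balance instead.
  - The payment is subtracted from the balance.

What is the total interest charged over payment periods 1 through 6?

# | Opening | Interest | Payment | End bal
1 | $3,212.67 | $9.64 | $192.38 | $3,029.93
2 | $3,029.93 | $9.09 | $350.49 | $2,688.53
3 | $2,688.53 | $8.07 | $508.60 | $2,188.00
4 | $2,188.00 | $6.56 | $666.71 | $1,527.85
5 | $1,527.85 | $4.58 | $824.82 | $707.61
6 | $707.61 | $2.12 | $709.73 | $0.00
Total interest: $9.64 + $9.09 + $8.07 + $6.56 + $4.58 + $2.12 = $40.06

$40.06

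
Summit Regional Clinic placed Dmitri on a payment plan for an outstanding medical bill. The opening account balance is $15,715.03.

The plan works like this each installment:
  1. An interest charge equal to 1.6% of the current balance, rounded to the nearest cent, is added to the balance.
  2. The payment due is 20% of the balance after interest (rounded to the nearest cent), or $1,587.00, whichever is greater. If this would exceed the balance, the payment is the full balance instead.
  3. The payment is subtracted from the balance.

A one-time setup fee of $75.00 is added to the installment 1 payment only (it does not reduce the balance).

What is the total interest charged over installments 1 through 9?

$1,065.47

Installment 1: $15,715.03 +$251.44 interest = $15,966.47; pay $3,193.29 (+ $75.00 fee) → $12,773.18
Installment 2: $12,773.18 +$204.37 interest = $12,977.55; pay $2,595.51 → $10,382.04
Installment 3: $10,382.04 +$166.11 interest = $10,548.15; pay $2,109.63 → $8,438.52
Installment 4: $8,438.52 +$135.02 interest = $8,573.54; pay $1,714.71 → $6,858.83
Installment 5: $6,858.83 +$109.74 interest = $6,968.57; pay $1,587.00 → $5,381.57
Installment 6: $5,381.57 +$86.11 interest = $5,467.68; pay $1,587.00 → $3,880.68
Installment 7: $3,880.68 +$62.09 interest = $3,942.77; pay $1,587.00 → $2,355.77
Installment 8: $2,355.77 +$37.69 interest = $2,393.46; pay $1,587.00 → $806.46
Installment 9: $806.46 +$12.90 interest = $819.36; pay $819.36 → $0.00
Total interest: $251.44 + $204.37 + $166.11 + $135.02 + $109.74 + $86.11 + $62.09 + $37.69 + $12.90 = $1,065.47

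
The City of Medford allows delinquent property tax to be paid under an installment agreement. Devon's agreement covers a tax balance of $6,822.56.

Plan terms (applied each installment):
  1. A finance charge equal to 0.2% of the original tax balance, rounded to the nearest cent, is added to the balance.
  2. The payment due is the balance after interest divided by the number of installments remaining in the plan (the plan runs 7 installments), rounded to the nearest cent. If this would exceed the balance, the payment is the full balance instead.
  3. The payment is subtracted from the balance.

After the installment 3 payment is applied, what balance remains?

$3,926.42

Installment 1: $6,822.56 +$13.65 interest = $6,836.21; pay $976.60 → $5,859.61
Installment 2: $5,859.61 +$13.65 interest = $5,873.26; pay $978.88 → $4,894.38
Installment 3: $4,894.38 +$13.65 interest = $4,908.03; pay $981.61 → $3,926.42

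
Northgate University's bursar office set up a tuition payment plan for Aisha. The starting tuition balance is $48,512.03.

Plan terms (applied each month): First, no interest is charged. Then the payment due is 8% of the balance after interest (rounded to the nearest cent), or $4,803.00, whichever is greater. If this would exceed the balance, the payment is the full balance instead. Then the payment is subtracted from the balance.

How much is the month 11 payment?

$482.03

Month 1: opening $48,512.03; payment $4,803.00; balance $43,709.03
Month 2: opening $43,709.03; payment $4,803.00; balance $38,906.03
Month 3: opening $38,906.03; payment $4,803.00; balance $34,103.03
Month 4: opening $34,103.03; payment $4,803.00; balance $29,300.03
Month 5: opening $29,300.03; payment $4,803.00; balance $24,497.03
Month 6: opening $24,497.03; payment $4,803.00; balance $19,694.03
Month 7: opening $19,694.03; payment $4,803.00; balance $14,891.03
Month 8: opening $14,891.03; payment $4,803.00; balance $10,088.03
Month 9: opening $10,088.03; payment $4,803.00; balance $5,285.03
Month 10: opening $5,285.03; payment $4,803.00; balance $482.03
Month 11: opening $482.03; payment $482.03; balance $0.00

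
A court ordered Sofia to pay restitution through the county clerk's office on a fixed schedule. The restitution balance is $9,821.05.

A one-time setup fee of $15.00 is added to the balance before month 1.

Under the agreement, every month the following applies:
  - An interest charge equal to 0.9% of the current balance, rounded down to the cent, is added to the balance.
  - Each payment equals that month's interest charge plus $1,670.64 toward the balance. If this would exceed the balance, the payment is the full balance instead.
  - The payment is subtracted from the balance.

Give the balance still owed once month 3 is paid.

$4,824.13

Month 1: opening $9,836.05; interest $88.52 → $9,924.57; payment $1,759.16; balance $8,165.41
Month 2: opening $8,165.41; interest $73.48 → $8,238.89; payment $1,744.12; balance $6,494.77
Month 3: opening $6,494.77; interest $58.45 → $6,553.22; payment $1,729.09; balance $4,824.13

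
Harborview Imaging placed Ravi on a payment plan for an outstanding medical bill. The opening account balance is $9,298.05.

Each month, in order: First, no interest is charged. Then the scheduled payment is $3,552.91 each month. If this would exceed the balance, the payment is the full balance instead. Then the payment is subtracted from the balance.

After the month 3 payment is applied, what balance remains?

Month 1: opening $9,298.05; payment $3,552.91; balance $5,745.14
Month 2: opening $5,745.14; payment $3,552.91; balance $2,192.23
Month 3: opening $2,192.23; payment $2,192.23; balance $0.00

$0.00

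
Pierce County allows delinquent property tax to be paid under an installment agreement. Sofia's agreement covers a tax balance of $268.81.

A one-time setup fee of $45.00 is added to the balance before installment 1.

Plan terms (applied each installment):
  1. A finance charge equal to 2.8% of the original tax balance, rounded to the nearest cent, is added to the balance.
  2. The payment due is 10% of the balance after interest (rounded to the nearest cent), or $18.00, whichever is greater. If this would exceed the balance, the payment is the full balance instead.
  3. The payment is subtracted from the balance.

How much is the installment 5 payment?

$23.67

# | Opening | Interest | Payment | End bal
1 | $313.81 | $7.53 | $32.13 | $289.21
2 | $289.21 | $7.53 | $29.67 | $267.07
3 | $267.07 | $7.53 | $27.46 | $247.14
4 | $247.14 | $7.53 | $25.47 | $229.20
5 | $229.20 | $7.53 | $23.67 | $213.06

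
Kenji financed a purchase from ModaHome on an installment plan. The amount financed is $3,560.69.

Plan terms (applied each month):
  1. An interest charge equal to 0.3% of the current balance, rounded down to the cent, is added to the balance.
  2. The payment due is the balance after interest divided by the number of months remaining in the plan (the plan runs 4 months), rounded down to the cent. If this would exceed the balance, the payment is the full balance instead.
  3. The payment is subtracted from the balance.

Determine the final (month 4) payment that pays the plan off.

$900.90

Month 1: opening $3,560.69; interest $10.68 → $3,571.37; payment $892.84; balance $2,678.53
Month 2: opening $2,678.53; interest $8.03 → $2,686.56; payment $895.52; balance $1,791.04
Month 3: opening $1,791.04; interest $5.37 → $1,796.41; payment $898.20; balance $898.21
Month 4: opening $898.21; interest $2.69 → $900.90; payment $900.90; balance $0.00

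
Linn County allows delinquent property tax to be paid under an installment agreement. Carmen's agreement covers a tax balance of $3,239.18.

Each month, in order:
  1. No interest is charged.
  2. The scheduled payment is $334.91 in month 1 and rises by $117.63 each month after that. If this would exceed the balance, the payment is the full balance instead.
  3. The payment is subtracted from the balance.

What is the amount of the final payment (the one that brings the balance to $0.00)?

$388.33

Month 1: opening $3,239.18; payment $334.91; balance $2,904.27
Month 2: opening $2,904.27; payment $452.54; balance $2,451.73
Month 3: opening $2,451.73; payment $570.17; balance $1,881.56
Month 4: opening $1,881.56; payment $687.80; balance $1,193.76
Month 5: opening $1,193.76; payment $805.43; balance $388.33
Month 6: opening $388.33; payment $388.33; balance $0.00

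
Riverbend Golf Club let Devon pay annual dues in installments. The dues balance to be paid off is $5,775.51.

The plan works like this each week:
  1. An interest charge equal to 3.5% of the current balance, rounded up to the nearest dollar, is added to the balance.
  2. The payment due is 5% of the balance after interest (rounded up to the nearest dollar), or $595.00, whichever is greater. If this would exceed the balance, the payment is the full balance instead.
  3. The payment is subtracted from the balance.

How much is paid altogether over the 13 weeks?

$7,189.51

Week 1: $5,775.51 +$203.00 interest = $5,978.51; pay $595.00 → $5,383.51
Week 2: $5,383.51 +$189.00 interest = $5,572.51; pay $595.00 → $4,977.51
Week 3: $4,977.51 +$175.00 interest = $5,152.51; pay $595.00 → $4,557.51
Week 4: $4,557.51 +$160.00 interest = $4,717.51; pay $595.00 → $4,122.51
Week 5: $4,122.51 +$145.00 interest = $4,267.51; pay $595.00 → $3,672.51
Week 6: $3,672.51 +$129.00 interest = $3,801.51; pay $595.00 → $3,206.51
Week 7: $3,206.51 +$113.00 interest = $3,319.51; pay $595.00 → $2,724.51
Week 8: $2,724.51 +$96.00 interest = $2,820.51; pay $595.00 → $2,225.51
Week 9: $2,225.51 +$78.00 interest = $2,303.51; pay $595.00 → $1,708.51
Week 10: $1,708.51 +$60.00 interest = $1,768.51; pay $595.00 → $1,173.51
Week 11: $1,173.51 +$42.00 interest = $1,215.51; pay $595.00 → $620.51
Week 12: $620.51 +$22.00 interest = $642.51; pay $595.00 → $47.51
Week 13: $47.51 +$2.00 interest = $49.51; pay $49.51 → $0.00
Total paid: $7,189.51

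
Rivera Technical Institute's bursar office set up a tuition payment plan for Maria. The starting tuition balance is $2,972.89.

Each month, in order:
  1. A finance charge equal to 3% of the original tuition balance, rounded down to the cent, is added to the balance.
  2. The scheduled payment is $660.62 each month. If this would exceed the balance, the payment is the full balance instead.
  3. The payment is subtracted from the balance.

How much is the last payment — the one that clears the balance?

# | Opening | Interest | Payment | End bal
1 | $2,972.89 | $89.18 | $660.62 | $2,401.45
2 | $2,401.45 | $89.18 | $660.62 | $1,830.01
3 | $1,830.01 | $89.18 | $660.62 | $1,258.57
4 | $1,258.57 | $89.18 | $660.62 | $687.13
5 | $687.13 | $89.18 | $660.62 | $115.69
6 | $115.69 | $89.18 | $204.87 | $0.00

$204.87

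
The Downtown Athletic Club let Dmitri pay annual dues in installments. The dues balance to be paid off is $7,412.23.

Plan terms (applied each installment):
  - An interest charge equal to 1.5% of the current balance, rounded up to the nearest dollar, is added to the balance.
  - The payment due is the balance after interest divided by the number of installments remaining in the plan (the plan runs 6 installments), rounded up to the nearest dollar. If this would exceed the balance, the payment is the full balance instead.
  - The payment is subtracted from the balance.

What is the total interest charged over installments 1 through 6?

Installment 1: opening $7,412.23; interest $112.00 → $7,524.23; payment $1,255.00; balance $6,269.23
Installment 2: opening $6,269.23; interest $95.00 → $6,364.23; payment $1,273.00; balance $5,091.23
Installment 3: opening $5,091.23; interest $77.00 → $5,168.23; payment $1,293.00; balance $3,875.23
Installment 4: opening $3,875.23; interest $59.00 → $3,934.23; payment $1,312.00; balance $2,622.23
Installment 5: opening $2,622.23; interest $40.00 → $2,662.23; payment $1,332.00; balance $1,330.23
Installment 6: opening $1,330.23; interest $20.00 → $1,350.23; payment $1,350.23; balance $0.00
Total interest: $112.00 + $95.00 + $77.00 + $59.00 + $40.00 + $20.00 = $403.00

$403.00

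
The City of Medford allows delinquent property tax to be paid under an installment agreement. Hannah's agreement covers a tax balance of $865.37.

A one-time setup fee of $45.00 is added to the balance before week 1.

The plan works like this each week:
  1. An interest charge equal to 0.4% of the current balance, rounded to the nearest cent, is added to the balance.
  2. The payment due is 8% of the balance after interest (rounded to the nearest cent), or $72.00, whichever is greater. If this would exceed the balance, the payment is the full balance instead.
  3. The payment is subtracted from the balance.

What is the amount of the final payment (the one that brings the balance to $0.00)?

Week 1: opening $910.37; interest $3.64 → $914.01; payment $73.12; balance $840.89
Week 2: opening $840.89; interest $3.36 → $844.25; payment $72.00; balance $772.25
Week 3: opening $772.25; interest $3.09 → $775.34; payment $72.00; balance $703.34
Week 4: opening $703.34; interest $2.81 → $706.15; payment $72.00; balance $634.15
Week 5: opening $634.15; interest $2.54 → $636.69; payment $72.00; balance $564.69
Week 6: opening $564.69; interest $2.26 → $566.95; payment $72.00; balance $494.95
Week 7: opening $494.95; interest $1.98 → $496.93; payment $72.00; balance $424.93
Week 8: opening $424.93; interest $1.70 → $426.63; payment $72.00; balance $354.63
Week 9: opening $354.63; interest $1.42 → $356.05; payment $72.00; balance $284.05
Week 10: opening $284.05; interest $1.14 → $285.19; payment $72.00; balance $213.19
Week 11: opening $213.19; interest $0.85 → $214.04; payment $72.00; balance $142.04
Week 12: opening $142.04; interest $0.57 → $142.61; payment $72.00; balance $70.61
Week 13: opening $70.61; interest $0.28 → $70.89; payment $70.89; balance $0.00

$70.89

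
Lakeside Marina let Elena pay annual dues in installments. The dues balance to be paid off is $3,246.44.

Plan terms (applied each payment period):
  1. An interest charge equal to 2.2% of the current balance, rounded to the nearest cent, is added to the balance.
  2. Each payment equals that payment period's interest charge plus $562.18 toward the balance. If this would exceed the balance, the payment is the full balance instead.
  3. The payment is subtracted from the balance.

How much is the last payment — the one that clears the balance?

Payment period 1: $3,246.44 +$71.42 interest = $3,317.86; pay $633.60 → $2,684.26
Payment period 2: $2,684.26 +$59.05 interest = $2,743.31; pay $621.23 → $2,122.08
Payment period 3: $2,122.08 +$46.69 interest = $2,168.77; pay $608.87 → $1,559.90
Payment period 4: $1,559.90 +$34.32 interest = $1,594.22; pay $596.50 → $997.72
Payment period 5: $997.72 +$21.95 interest = $1,019.67; pay $584.13 → $435.54
Payment period 6: $435.54 +$9.58 interest = $445.12; pay $445.12 → $0.00

$445.12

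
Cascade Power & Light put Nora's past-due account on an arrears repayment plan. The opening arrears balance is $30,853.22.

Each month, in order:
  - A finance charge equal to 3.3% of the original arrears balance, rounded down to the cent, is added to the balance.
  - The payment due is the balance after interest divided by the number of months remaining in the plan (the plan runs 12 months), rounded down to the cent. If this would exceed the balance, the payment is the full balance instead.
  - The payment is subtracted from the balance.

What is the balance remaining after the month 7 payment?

$17,029.31

Month 1: opening $30,853.22; interest $1,018.15 → $31,871.37; payment $2,655.94; balance $29,215.43
Month 2: opening $29,215.43; interest $1,018.15 → $30,233.58; payment $2,748.50; balance $27,485.08
Month 3: opening $27,485.08; interest $1,018.15 → $28,503.23; payment $2,850.32; balance $25,652.91
Month 4: opening $25,652.91; interest $1,018.15 → $26,671.06; payment $2,963.45; balance $23,707.61
Month 5: opening $23,707.61; interest $1,018.15 → $24,725.76; payment $3,090.72; balance $21,635.04
Month 6: opening $21,635.04; interest $1,018.15 → $22,653.19; payment $3,236.17; balance $19,417.02
Month 7: opening $19,417.02; interest $1,018.15 → $20,435.17; payment $3,405.86; balance $17,029.31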